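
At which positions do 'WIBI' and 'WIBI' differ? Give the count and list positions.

Differing positions: none. Hamming distance = 0.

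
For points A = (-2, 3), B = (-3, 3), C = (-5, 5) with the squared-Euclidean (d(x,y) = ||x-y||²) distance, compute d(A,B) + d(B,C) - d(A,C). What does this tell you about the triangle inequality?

d(A,B) = 1² + 0² = 1, d(B,C) = 2² + 2² = 8, d(A,C) = 3² + 2² = 13.
d(A,B) + d(B,C) - d(A,C) = 1 + 8 - 13 = 9 - 13 = -4. This is < 0, so the triangle inequality FAILS for these points (squared-Euclidean is not a metric).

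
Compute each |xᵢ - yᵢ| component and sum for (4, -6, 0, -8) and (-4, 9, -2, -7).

Σ|x_i - y_i| = |4 - (-4)| + |-6 - 9| + |0 - (-2)| + |-8 - (-7)| = 8 + 15 + 2 + 1 = 26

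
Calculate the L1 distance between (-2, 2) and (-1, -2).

Σ|x_i - y_i| = |-2 - (-1)| + |2 - (-2)| = 1 + 4 = 5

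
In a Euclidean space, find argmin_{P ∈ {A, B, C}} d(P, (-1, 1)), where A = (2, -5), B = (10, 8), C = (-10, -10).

Distances: d(A) ≈ 6.7082, d(B) ≈ 13.0384, d(C) ≈ 14.2127. Nearest: A = (2, -5) with distance 6.7082.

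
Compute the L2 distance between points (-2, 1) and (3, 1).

(Σ|x_i - y_i|^2)^(1/2) = (|-2 - 3|^2 + |1 - 1|^2)^(1/2)
= (5^2 + 0^2)^(1/2) = (25 + 0)^(1/2) = (25)^(1/2) = 5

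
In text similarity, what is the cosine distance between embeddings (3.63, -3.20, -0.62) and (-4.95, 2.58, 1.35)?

With u = (3.63, -3.20, -0.62), v = (-4.95, 2.58, 1.35):
u·v = 3.63·(-4.95) + (-3.2)·2.58 + (-0.62)·1.35 = (-17.9685) + (-8.256) + (-0.837) = -27.0615.
|u| = √(3.63² + (-3.2)² + (-0.62)²) = √(13.1769 + 10.24 + 0.3844) = √23.8013, |v| = √((-4.95)² + 2.58² + 1.35²) = √(24.5025 + 6.6564 + 1.8225) = √32.9814.
cos θ = (u·v)/(|u||v|) = -27.0615/(√23.8013·√32.9814) ≈ -0.9659
Cosine distance = 1 - cos θ ≈ 1 - (-0.9659) = 1.9659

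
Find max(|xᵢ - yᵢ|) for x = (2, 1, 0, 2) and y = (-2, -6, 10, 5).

max(|x_i - y_i|) = max(|2 - (-2)|, |1 - (-6)|, |0 - 10|, |2 - 5|) = max(4, 7, 10, 3) = 10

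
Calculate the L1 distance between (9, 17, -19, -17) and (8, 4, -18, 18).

Σ|x_i - y_i| = |9 - 8| + |17 - 4| + |-19 - (-18)| + |-17 - 18| = 1 + 13 + 1 + 35 = 50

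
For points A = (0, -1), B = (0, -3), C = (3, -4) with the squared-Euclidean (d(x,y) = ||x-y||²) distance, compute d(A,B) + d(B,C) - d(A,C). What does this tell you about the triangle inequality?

d(A,B) = 0² + 2² = 4, d(B,C) = 3² + 1² = 10, d(A,C) = 3² + 3² = 18.
d(A,B) + d(B,C) - d(A,C) = 4 + 10 - 18 = 14 - 18 = -4. This is < 0, so the triangle inequality FAILS for these points (squared-Euclidean is not a metric).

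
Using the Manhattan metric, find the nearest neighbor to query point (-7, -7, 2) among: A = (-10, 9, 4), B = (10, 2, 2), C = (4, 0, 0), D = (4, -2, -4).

Distances: d(A) = 21, d(B) = 26, d(C) = 20, d(D) = 22. Nearest: C = (4, 0, 0) with distance 20.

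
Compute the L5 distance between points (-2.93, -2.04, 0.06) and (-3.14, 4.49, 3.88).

(Σ|x_i - y_i|^5)^(1/5) = (|-2.93 - (-3.14)|^5 + |-2.04 - 4.49|^5 + |0.06 - 3.88|^5)^(1/5)
= (0.21^5 + 6.53^5 + 3.82^5)^(1/5) ≈ (0.0004 + 11873.1487 + 813.4237)^(1/5) = (12686.5728)^(1/5) ≈ 6.6171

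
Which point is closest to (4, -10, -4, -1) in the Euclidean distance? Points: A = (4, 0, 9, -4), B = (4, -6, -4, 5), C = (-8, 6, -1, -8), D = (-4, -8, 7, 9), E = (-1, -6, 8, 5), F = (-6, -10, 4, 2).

Distances: d(A) ≈ 16.6733, d(B) ≈ 7.2111, d(C) ≈ 21.4009, d(D) = 17, d(E) ≈ 14.8661, d(F) ≈ 13.1529. Nearest: B = (4, -6, -4, 5) with distance 7.2111.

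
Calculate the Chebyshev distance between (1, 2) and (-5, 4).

max(|x_i - y_i|) = max(|1 - (-5)|, |2 - 4|) = max(6, 2) = 6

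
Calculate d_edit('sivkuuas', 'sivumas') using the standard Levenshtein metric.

Let D[i][j] be the edit distance between the first i characters of 'sivkuuas' and the first j characters of 'sivumas', with D[i][0] = i, D[0][j] = j, and D[i][j] = D[i-1][j-1] if the characters match, else 1 + min(D[i-1][j], D[i][j-1], D[i-1][j-1]). Filling the table (rows: prefixes of 'sivkuuas', columns: prefixes of 'sivumas'):
     ε  s  i  v  u  m  a  s
  ε  0  1  2  3  4  5  6  7
  s  1  0  1  2  3  4  5  6
  i  2  1  0  1  2  3  4  5
  v  3  2  1  0  1  2  3  4
  k  4  3  2  1  1  2  3  4
  u  5  4  3  2  1  2  3  4
  u  6  5  4  3  2  2  3  4
  a  7  6  5  4  3  3  2  3
  s  8  7  6  5  4  4  3  2
The bottom-right entry gives D[8][7] = 2, so no sequence of fewer than 2 edits works. Backtracking through the table gives one optimal edit sequence (2 edits):
  sivkuuas → sivuuas (del k @4)
  sivuuas → sivumas (sub u→m @5)
Edit distance = 2.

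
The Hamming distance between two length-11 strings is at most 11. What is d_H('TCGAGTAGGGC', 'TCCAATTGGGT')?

Differing positions: 3, 5, 7, 11. Hamming distance = 4. The maximum possible Hamming distance for length-11 strings is 11, so d_H/11 = 4/11 ≈ 0.3636.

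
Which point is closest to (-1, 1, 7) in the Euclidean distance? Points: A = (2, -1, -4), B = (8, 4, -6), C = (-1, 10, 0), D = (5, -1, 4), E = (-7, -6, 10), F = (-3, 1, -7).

Distances: d(A) ≈ 11.5758, d(B) ≈ 16.0935, d(C) ≈ 11.4018, d(D) = 7, d(E) ≈ 9.6954, d(F) ≈ 14.1421. Nearest: D = (5, -1, 4) with distance 7.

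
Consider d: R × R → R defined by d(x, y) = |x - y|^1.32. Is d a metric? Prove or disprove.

No. d(x,y) = |x-y|^1.32 fails the triangle inequality since p = 1.32 > 1. Counterexample: x = -1, y = 7, z = 13. d(x,z) = |-1 - 13|^1.32 = 14^1.32 ≈ 32.5753, but d(x,y) + d(y,z) = 8^1.32 + 6^1.32 ≈ 15.5625 + 10.6453 = 26.2078. Since 32.5753 > 26.2078, the triangle inequality is violated.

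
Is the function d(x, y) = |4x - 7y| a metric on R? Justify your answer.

No. d fails symmetry: d(8, 7) = |4·8 - 7·7| = |-17| = 17, but d(7, 8) = |4·7 - 7·8| = |-28| = 28. Since 17 ≠ 28, d(x,y) ≠ d(y,x) in general.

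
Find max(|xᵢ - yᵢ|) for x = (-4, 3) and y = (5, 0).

max(|x_i - y_i|) = max(|-4 - 5|, |3 - 0|) = max(9, 3) = 9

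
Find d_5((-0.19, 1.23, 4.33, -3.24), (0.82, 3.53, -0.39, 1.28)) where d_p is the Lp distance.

(Σ|x_i - y_i|^5)^(1/5) = (|-0.19 - 0.82|^5 + |1.23 - 3.53|^5 + |4.33 - (-0.39)|^5 + |-3.24 - 1.28|^5)^(1/5)
= (1.01^5 + 2.3^5 + 4.72^5 + 4.52^5)^(1/5) ≈ (1.051 + 64.3634 + 2342.6639 + 1886.6536)^(1/5) = (4294.7319)^(1/5) ≈ 5.3283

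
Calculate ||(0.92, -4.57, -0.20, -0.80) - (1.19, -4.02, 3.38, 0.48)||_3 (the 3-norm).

(Σ|x_i - y_i|^3)^(1/3) = (|0.92 - 1.19|^3 + |-4.57 - (-4.02)|^3 + |-0.2 - 3.38|^3 + |-0.8 - 0.48|^3)^(1/3)
= (0.27^3 + 0.55^3 + 3.58^3 + 1.28^3)^(1/3) ≈ (0.0197 + 0.1664 + 45.8827 + 2.0972)^(1/3) = (48.166)^(1/3) ≈ 3.6384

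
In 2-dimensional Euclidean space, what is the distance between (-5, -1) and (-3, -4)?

√(Σ(x_i - y_i)²) = √((-5 - (-3))² + (-1 - (-4))²)
= √((-2)² + 3²) = √(4 + 9) = √13 ≈ 3.6056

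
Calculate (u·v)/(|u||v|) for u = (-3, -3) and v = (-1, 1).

With u = (-3, -3), v = (-1, 1):
u·v = (-3)·(-1) + (-3)·1 = 3 + (-3) = 0.
|u| = √((-3)² + (-3)²) = √18, |v| = √((-1)² + 1²) = √2, so |u||v| = √(18·2) = √36 = 6.
cos θ = (u·v)/(|u||v|) = 0/6 = 0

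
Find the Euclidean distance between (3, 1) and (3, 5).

√(Σ(x_i - y_i)²) = √((3 - 3)² + (1 - 5)²)
= √(0² + (-4)²) = √(0 + 16) = √16 = 4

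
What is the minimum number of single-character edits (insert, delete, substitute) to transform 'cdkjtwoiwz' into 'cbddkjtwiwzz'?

Let D[i][j] be the edit distance between the first i characters of 'cdkjtwoiwz' and the first j characters of 'cbddkjtwiwzz', with D[i][0] = i, D[0][j] = j, and D[i][j] = D[i-1][j-1] if the characters match, else 1 + min(D[i-1][j], D[i][j-1], D[i-1][j-1]). Filling the table (rows: prefixes of 'cdkjtwoiwz', columns: prefixes of 'cbddkjtwiwzz'):
     ε  c  b  d  d  k  j  t  w  i  w  z  z
  ε  0  1  2  3  4  5  6  7  8  9 10 11 12
  c  1  0  1  2  3  4  5  6  7  8  9 10 11
  d  2  1  1  1  2  3  4  5  6  7  8  9 10
  k  3  2  2  2  2  2  3  4  5  6  7  8  9
  j  4  3  3  3  3  3  2  3  4  5  6  7  8
  t  5  4  4  4  4  4  3  2  3  4  5  6  7
  w  6  5  5  5  5  5  4  3  2  3  4  5  6
  o  7  6  6  6  6  6  5  4  3  3  4  5  6
  i  8  7  7  7  7  7  6  5  4  3  4  5  6
  w  9  8  8  8  8  8  7  6  5  4  3  4  5
  z 10  9  9  9  9  9  8  7  6  5  4  3  4
The bottom-right entry gives D[10][12] = 4, so no sequence of fewer than 4 edits works. Backtracking through the table gives one optimal edit sequence (4 edits):
  cdkjtwoiwz → cbdkjtwoiwz (ins b @2)
  cbdkjtwoiwz → cbddkjtwoiwz (ins d @3)
  cbddkjtwoiwz → cbddkjtwiwz (del o @9)
  cbddkjtwiwz → cbddkjtwiwzz (ins z @11)
Edit distance = 4.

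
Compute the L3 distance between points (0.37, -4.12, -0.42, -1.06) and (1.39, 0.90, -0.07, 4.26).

(Σ|x_i - y_i|^3)^(1/3) = (|0.37 - 1.39|^3 + |-4.12 - 0.9|^3 + |-0.42 - (-0.07)|^3 + |-1.06 - 4.26|^3)^(1/3)
= (1.02^3 + 5.02^3 + 0.35^3 + 5.32^3)^(1/3) ≈ (1.0612 + 126.506 + 0.0429 + 150.5688)^(1/3) = (278.1789)^(1/3) ≈ 6.5279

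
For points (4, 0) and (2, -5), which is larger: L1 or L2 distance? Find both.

L1 = |4 - 2| + |0 - (-5)| = 2 + 5 = 7
L2 = √(2² + 5²) = √29 ≈ 5.3852
L1 ≥ L2 always (equality iff movement is along one axis); L1 > L2 here.
Ratio L1/L2 = 7/√29 ≈ 1.2999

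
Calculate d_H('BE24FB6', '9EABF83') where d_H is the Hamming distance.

Differing positions: 1, 3, 4, 6, 7. Hamming distance = 5.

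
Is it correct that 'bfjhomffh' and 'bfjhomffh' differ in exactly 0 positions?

Differing positions: none. Hamming distance = 0, so the claim is true.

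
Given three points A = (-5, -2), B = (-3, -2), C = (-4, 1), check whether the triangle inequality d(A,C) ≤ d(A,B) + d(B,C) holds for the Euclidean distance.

d(A,B) = √(2² + 0²) = √4 = 2, d(B,C) = √(1² + 3²) = √10 ≈ 3.1623, d(A,C) = √(1² + 3²) = √10 ≈ 3.1623.
d(A,C) ≈ 3.1623 ≤ 2 + 3.1623 = 5.1623. Triangle inequality is satisfied.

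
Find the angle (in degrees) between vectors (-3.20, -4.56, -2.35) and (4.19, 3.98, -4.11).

With u = (-3.20, -4.56, -2.35), v = (4.19, 3.98, -4.11):
u·v = (-3.2)·4.19 + (-4.56)·3.98 + (-2.35)·(-4.11) = (-13.408) + (-18.1488) + 9.6585 = -21.8983.
|u| = √((-3.2)² + (-4.56)² + (-2.35)²) = √(10.24 + 20.7936 + 5.5225) = √36.5561, |v| = √(4.19² + 3.98² + (-4.11)²) = √(17.5561 + 15.8404 + 16.8921) = √50.2886.
cos θ = (u·v)/(|u||v|) = -21.8983/(√36.5561·√50.2886) ≈ -0.510735
θ = arccos(-0.510735) ≈ 120.71°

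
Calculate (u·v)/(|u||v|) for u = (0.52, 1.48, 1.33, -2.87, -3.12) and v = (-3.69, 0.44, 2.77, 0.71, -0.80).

With u = (0.52, 1.48, 1.33, -2.87, -3.12), v = (-3.69, 0.44, 2.77, 0.71, -0.80):
u·v = 0.52·(-3.69) + 1.48·0.44 + 1.33·2.77 + (-2.87)·0.71 + (-3.12)·(-0.8) = (-1.9188) + 0.6512 + 3.6841 + (-2.0377) + 2.496 = 2.8748.
|u| = √(0.52² + 1.48² + 1.33² + (-2.87)² + (-3.12)²) = √(0.2704 + 2.1904 + 1.7689 + 8.2369 + 9.7344) = √22.201, |v| = √((-3.69)² + 0.44² + 2.77² + 0.71² + (-0.8)²) = √(13.6161 + 0.1936 + 7.6729 + 0.5041 + 0.64) = √22.6267.
cos θ = (u·v)/(|u||v|) = 2.8748/(√22.201·√22.6267) ≈ 0.1283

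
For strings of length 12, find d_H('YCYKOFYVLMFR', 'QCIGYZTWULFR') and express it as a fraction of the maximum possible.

Differing positions: 1, 3, 4, 5, 6, 7, 8, 9, 10. Hamming distance = 9. The maximum possible Hamming distance for length-12 strings is 12, so d_H/12 = 9/12 = 0.75.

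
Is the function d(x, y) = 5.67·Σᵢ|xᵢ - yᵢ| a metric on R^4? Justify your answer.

Yes. The L1 (Manhattan) norm induces a metric on R^4, and multiplying a metric by a positive constant 5.67 > 0 preserves all four axioms: non-negativity (5.67·||x-y|| ≥ 0), identity (5.67·||x-y|| = 0 ⟺ ||x-y|| = 0 ⟺ x = y), symmetry (||x-y|| = ||y-x||), and the triangle inequality (5.67·||x-z|| ≤ 5.67·||x-y|| + 5.67·||y-z||). So d is a metric.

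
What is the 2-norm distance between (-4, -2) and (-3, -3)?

(Σ|x_i - y_i|^2)^(1/2) = (|-4 - (-3)|^2 + |-2 - (-3)|^2)^(1/2)
= (1^2 + 1^2)^(1/2) = (1 + 1)^(1/2) = (2)^(1/2) ≈ 1.4142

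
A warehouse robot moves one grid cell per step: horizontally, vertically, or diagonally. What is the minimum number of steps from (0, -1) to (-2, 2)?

max(|x_i - y_i|) = max(|0 - (-2)|, |-1 - 2|) = max(2, 3) = 3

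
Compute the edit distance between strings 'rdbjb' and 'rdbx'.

Let D[i][j] be the edit distance between the first i characters of 'rdbjb' and the first j characters of 'rdbx', with D[i][0] = i, D[0][j] = j, and D[i][j] = D[i-1][j-1] if the characters match, else 1 + min(D[i-1][j], D[i][j-1], D[i-1][j-1]). Filling the table (rows: prefixes of 'rdbjb', columns: prefixes of 'rdbx'):
     ε  r  d  b  x
  ε  0  1  2  3  4
  r  1  0  1  2  3
  d  2  1  0  1  2
  b  3  2  1  0  1
  j  4  3  2  1  1
  b  5  4  3  2  2
The bottom-right entry gives D[5][4] = 2, so no sequence of fewer than 2 edits works. Backtracking through the table gives one optimal edit sequence (2 edits):
  rdbjb → rdbb (del j @4)
  rdbb → rdbx (sub b→x @4)
Edit distance = 2.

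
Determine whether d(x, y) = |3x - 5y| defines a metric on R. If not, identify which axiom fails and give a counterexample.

No. d fails symmetry: d(8, 4) = |3·8 - 5·4| = |4| = 4, but d(4, 8) = |3·4 - 5·8| = |-28| = 28. Since 4 ≠ 28, d(x,y) ≠ d(y,x) in general.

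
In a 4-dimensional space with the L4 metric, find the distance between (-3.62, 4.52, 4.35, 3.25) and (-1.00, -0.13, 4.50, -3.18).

(Σ|x_i - y_i|^4)^(1/4) = (|-3.62 - (-1)|^4 + |4.52 - (-0.13)|^4 + |4.35 - 4.5|^4 + |3.25 - (-3.18)|^4)^(1/4)
= (2.62^4 + 4.65^4 + 0.15^4 + 6.43^4)^(1/4) ≈ (47.12 + 467.5325 + 0.0005 + 1709.4008)^(1/4) = (2224.0538)^(1/4) ≈ 6.8673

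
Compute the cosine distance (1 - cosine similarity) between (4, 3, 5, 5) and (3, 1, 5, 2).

With u = (4, 3, 5, 5), v = (3, 1, 5, 2):
u·v = 4·3 + 3·1 + 5·5 + 5·2 = 12 + 3 + 25 + 10 = 50.
|u| = √(4² + 3² + 5² + 5²) = √75, |v| = √(3² + 1² + 5² + 2²) = √39, so |u||v| = √(75·39) = √2925.
cos θ = (u·v)/(|u||v|) = 50/√2925 ≈ 0.9245
Cosine distance = 1 - cos θ ≈ 1 - 0.9245 = 0.0755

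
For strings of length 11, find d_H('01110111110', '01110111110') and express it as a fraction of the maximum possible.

Differing positions: none. Hamming distance = 0. The maximum possible Hamming distance for length-11 strings is 11, so d_H/11 = 0/11 = 0.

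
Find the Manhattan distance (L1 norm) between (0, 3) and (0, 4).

Σ|x_i - y_i| = |0 - 0| + |3 - 4| = 0 + 1 = 1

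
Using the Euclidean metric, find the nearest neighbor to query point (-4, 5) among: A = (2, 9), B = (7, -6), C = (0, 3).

Distances: d(A) ≈ 7.2111, d(B) ≈ 15.5563, d(C) ≈ 4.4721. Nearest: C = (0, 3) with distance 4.4721.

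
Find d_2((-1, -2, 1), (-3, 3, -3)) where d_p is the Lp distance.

(Σ|x_i - y_i|^2)^(1/2) = (|-1 - (-3)|^2 + |-2 - 3|^2 + |1 - (-3)|^2)^(1/2)
= (2^2 + 5^2 + 4^2)^(1/2) = (4 + 25 + 16)^(1/2) = (45)^(1/2) ≈ 6.7082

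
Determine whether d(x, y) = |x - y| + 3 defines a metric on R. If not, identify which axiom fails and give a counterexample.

No. d fails identity of indiscernibles (specifically d(x,x) = 0): d(3, 3) = |3 - 3| + 3 = 0 + 3 = 3 ≠ 0.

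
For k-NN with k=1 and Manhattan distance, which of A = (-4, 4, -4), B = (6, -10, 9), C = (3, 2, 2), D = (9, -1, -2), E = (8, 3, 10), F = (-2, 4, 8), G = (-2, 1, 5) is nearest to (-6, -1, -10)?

Distances: d(A) = 13, d(B) = 40, d(C) = 24, d(D) = 23, d(E) = 38, d(F) = 27, d(G) = 21. Nearest: A = (-4, 4, -4) with distance 13.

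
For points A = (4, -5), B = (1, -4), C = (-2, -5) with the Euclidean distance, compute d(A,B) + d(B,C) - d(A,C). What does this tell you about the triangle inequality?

d(A,B) = √(3² + 1²) = √10 ≈ 3.1623, d(B,C) = √(3² + 1²) = √10 ≈ 3.1623, d(A,C) = √(6² + 0²) = √36 = 6.
d(A,B) + d(B,C) - d(A,C) = 3.1623 + 3.1623 - 6 = 6.3246 - 6 = 0.3246 (to 4 decimal places). This is ≥ 0, so the triangle inequality holds for these points.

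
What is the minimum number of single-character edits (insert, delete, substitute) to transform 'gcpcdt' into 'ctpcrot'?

Let D[i][j] be the edit distance between the first i characters of 'gcpcdt' and the first j characters of 'ctpcrot', with D[i][0] = i, D[0][j] = j, and D[i][j] = D[i-1][j-1] if the characters match, else 1 + min(D[i-1][j], D[i][j-1], D[i-1][j-1]). Filling the table (rows: prefixes of 'gcpcdt', columns: prefixes of 'ctpcrot'):
     ε  c  t  p  c  r  o  t
  ε  0  1  2  3  4  5  6  7
  g  1  1  2  3  4  5  6  7
  c  2  1  2  3  3  4  5  6
  p  3  2  2  2  3  4  5  6
  c  4  3  3  3  2  3  4  5
  d  5  4  4  4  3  3  4  5
  t  6  5  4  5  4  4  4  4
The bottom-right entry gives D[6][7] = 4, so no sequence of fewer than 4 edits works. Backtracking through the table gives one optimal edit sequence (4 edits):
  gcpcdt → ccpcdt (sub g→c @1)
  ccpcdt → ctpcdt (sub c→t @2)
  ctpcdt → ctpcrdt (ins r @5)
  ctpcrdt → ctpcrot (sub d→o @6)
Edit distance = 4.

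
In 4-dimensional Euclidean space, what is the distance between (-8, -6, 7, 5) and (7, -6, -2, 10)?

√(Σ(x_i - y_i)²) = √((-8 - 7)² + (-6 - (-6))² + (7 - (-2))² + (5 - 10)²)
= √((-15)² + 0² + 9² + (-5)²) = √(225 + 0 + 81 + 25) = √331 ≈ 18.1934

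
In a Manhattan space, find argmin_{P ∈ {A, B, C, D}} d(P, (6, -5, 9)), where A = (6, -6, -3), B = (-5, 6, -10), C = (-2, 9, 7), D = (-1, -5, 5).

Distances: d(A) = 13, d(B) = 41, d(C) = 24, d(D) = 11. Nearest: D = (-1, -5, 5) with distance 11.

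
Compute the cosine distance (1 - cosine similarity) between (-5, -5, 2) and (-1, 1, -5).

With u = (-5, -5, 2), v = (-1, 1, -5):
u·v = (-5)·(-1) + (-5)·1 + 2·(-5) = 5 + (-5) + (-10) = -10.
|u| = √((-5)² + (-5)² + 2²) = √54, |v| = √((-1)² + 1² + (-5)²) = √27, so |u||v| = √(54·27) = √1458.
cos θ = (u·v)/(|u||v|) = -10/√1458 ≈ -0.2619
Cosine distance = 1 - cos θ ≈ 1 - (-0.2619) = 1.2619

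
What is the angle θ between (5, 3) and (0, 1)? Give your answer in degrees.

With u = (5, 3), v = (0, 1):
u·v = 5·0 + 3·1 = 0 + 3 = 3.
|u| = √(5² + 3²) = √34, |v| = √(0² + 1²) = √1, so |u||v| = √(34·1) = √34.
cos θ = (u·v)/(|u||v|) = 3/√34 ≈ 0.514496
θ = arccos(0.514496) ≈ 59.04°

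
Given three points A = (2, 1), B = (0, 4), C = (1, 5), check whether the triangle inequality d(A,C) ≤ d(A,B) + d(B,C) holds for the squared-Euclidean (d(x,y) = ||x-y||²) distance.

d(A,B) = 2² + 3² = 13, d(B,C) = 1² + 1² = 2, d(A,C) = 1² + 4² = 17.
d(A,C) = 17 > 13 + 2 = 15. Triangle inequality is VIOLATED. (Squared-Euclidean is not a metric — this is a counterexample.)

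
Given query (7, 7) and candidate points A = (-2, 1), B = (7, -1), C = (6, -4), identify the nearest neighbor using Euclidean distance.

Distances: d(A) ≈ 10.8167, d(B) = 8, d(C) ≈ 11.0454. Nearest: B = (7, -1) with distance 8.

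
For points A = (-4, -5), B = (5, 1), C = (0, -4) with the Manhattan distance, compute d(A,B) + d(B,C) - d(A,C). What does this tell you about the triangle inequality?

d(A,B) = 9 + 6 = 15, d(B,C) = 5 + 5 = 10, d(A,C) = 4 + 1 = 5.
d(A,B) + d(B,C) - d(A,C) = 15 + 10 - 5 = 25 - 5 = 20. This is ≥ 0, so the triangle inequality holds for these points.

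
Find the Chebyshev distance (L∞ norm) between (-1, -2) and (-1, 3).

max(|x_i - y_i|) = max(|-1 - (-1)|, |-2 - 3|) = max(0, 5) = 5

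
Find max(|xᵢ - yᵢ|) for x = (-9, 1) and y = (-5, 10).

max(|x_i - y_i|) = max(|-9 - (-5)|, |1 - 10|) = max(4, 9) = 9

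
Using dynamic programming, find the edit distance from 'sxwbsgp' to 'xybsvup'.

Let D[i][j] be the edit distance between the first i characters of 'sxwbsgp' and the first j characters of 'xybsvup', with D[i][0] = i, D[0][j] = j, and D[i][j] = D[i-1][j-1] if the characters match, else 1 + min(D[i-1][j], D[i][j-1], D[i-1][j-1]). Filling the table (rows: prefixes of 'sxwbsgp', columns: prefixes of 'xybsvup'):
     ε  x  y  b  s  v  u  p
  ε  0  1  2  3  4  5  6  7
  s  1  1  2  3  3  4  5  6
  x  2  1  2  3  4  4  5  6
  w  3  2  2  3  4  5  5  6
  b  4  3  3  2  3  4  5  6
  s  5  4  4  3  2  3  4  5
  g  6  5  5  4  3  3  4  5
  p  7  6  6  5  4  4  4  4
The bottom-right entry gives D[7][7] = 4, so no sequence of fewer than 4 edits works. Backtracking through the table gives one optimal edit sequence (4 edits):
  sxwbsgp → xwbsgp (del s @1)
  xwbsgp → xybsgp (sub w→y @2)
  xybsgp → xybsvgp (ins v @5)
  xybsvgp → xybsvup (sub g→u @6)
Edit distance = 4.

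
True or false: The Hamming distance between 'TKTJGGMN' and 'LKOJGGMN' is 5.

Differing positions: 1, 3. Hamming distance = 2, so the claim that d_H = 5 is false.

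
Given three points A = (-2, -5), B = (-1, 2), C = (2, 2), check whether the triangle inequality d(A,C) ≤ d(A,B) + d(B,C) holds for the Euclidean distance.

d(A,B) = √(1² + 7²) = √50 ≈ 7.0711, d(B,C) = √(3² + 0²) = √9 = 3, d(A,C) = √(4² + 7²) = √65 ≈ 8.0623.
d(A,C) ≈ 8.0623 ≤ 7.0711 + 3 = 10.0711. Triangle inequality is satisfied.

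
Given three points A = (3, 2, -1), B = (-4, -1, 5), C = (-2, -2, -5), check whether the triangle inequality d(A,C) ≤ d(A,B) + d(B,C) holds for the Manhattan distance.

d(A,B) = 7 + 3 + 6 = 16, d(B,C) = 2 + 1 + 10 = 13, d(A,C) = 5 + 4 + 4 = 13.
d(A,C) = 13 ≤ 16 + 13 = 29. Triangle inequality is satisfied.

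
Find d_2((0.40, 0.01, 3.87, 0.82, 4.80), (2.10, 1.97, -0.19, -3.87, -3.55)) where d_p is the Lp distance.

(Σ|x_i - y_i|^2)^(1/2) = (|0.4 - 2.1|^2 + |0.01 - 1.97|^2 + |3.87 - (-0.19)|^2 + |0.82 - (-3.87)|^2 + |4.8 - (-3.55)|^2)^(1/2)
= (1.7^2 + 1.96^2 + 4.06^2 + 4.69^2 + 8.35^2)^(1/2) = (2.89 + 3.8416 + 16.4836 + 21.9961 + 69.7225)^(1/2) = (114.9338)^(1/2) ≈ 10.7207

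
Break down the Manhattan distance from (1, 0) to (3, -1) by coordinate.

Σ|x_i - y_i| = |1 - 3| + |0 - (-1)| = 2 + 1 = 3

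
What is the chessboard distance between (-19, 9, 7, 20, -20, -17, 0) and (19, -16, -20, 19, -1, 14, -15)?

max(|x_i - y_i|) = max(|-19 - 19|, |9 - (-16)|, |7 - (-20)|, |20 - 19|, |-20 - (-1)|, |-17 - 14|, |0 - (-15)|) = max(38, 25, 27, 1, 19, 31, 15) = 38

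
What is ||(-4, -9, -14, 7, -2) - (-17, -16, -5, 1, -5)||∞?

max(|x_i - y_i|) = max(|-4 - (-17)|, |-9 - (-16)|, |-14 - (-5)|, |7 - 1|, |-2 - (-5)|) = max(13, 7, 9, 6, 3) = 13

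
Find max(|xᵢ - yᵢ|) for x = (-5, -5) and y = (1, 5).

max(|x_i - y_i|) = max(|-5 - 1|, |-5 - 5|) = max(6, 10) = 10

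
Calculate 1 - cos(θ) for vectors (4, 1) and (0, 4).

With u = (4, 1), v = (0, 4):
u·v = 4·0 + 1·4 = 0 + 4 = 4.
|u| = √(4² + 1²) = √17, |v| = √(0² + 4²) = √16, so |u||v| = √(17·16) = √272.
cos θ = (u·v)/(|u||v|) = 4/√272 ≈ 0.2425
Cosine distance = 1 - cos θ ≈ 1 - 0.2425 = 0.7575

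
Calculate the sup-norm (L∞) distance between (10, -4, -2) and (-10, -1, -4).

max(|x_i - y_i|) = max(|10 - (-10)|, |-4 - (-1)|, |-2 - (-4)|) = max(20, 3, 2) = 20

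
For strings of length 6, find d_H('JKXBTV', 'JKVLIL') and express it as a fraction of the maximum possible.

Differing positions: 3, 4, 5, 6. Hamming distance = 4. The maximum possible Hamming distance for length-6 strings is 6, so d_H/6 = 4/6 ≈ 0.6667.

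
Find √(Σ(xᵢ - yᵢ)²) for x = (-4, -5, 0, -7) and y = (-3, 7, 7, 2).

√(Σ(x_i - y_i)²) = √((-4 - (-3))² + (-5 - 7)² + (0 - 7)² + (-7 - 2)²)
= √((-1)² + (-12)² + (-7)² + (-9)²) = √(1 + 144 + 49 + 81) = √275 ≈ 16.5831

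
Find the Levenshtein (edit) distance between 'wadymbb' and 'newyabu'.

Let D[i][j] be the edit distance between the first i characters of 'wadymbb' and the first j characters of 'newyabu', with D[i][0] = i, D[0][j] = j, and D[i][j] = D[i-1][j-1] if the characters match, else 1 + min(D[i-1][j], D[i][j-1], D[i-1][j-1]). Filling the table (rows: prefixes of 'wadymbb', columns: prefixes of 'newyabu'):
     ε  n  e  w  y  a  b  u
  ε  0  1  2  3  4  5  6  7
  w  1  1  2  2  3  4  5  6
  a  2  2  2  3  3  3  4  5
  d  3  3  3  3  4  4  4  5
  y  4  4  4  4  3  4  5  5
  m  5  5  5  5  4  4  5  6
  b  6  6  6  6  5  5  4  5
  b  7  7  7  7  6  6  5  5
The bottom-right entry gives D[7][7] = 5, so no sequence of fewer than 5 edits works. Backtracking through the table gives one optimal edit sequence (5 edits):
  wadymbb → nadymbb (sub w→n @1)
  nadymbb → nedymbb (sub a→e @2)
  nedymbb → newymbb (sub d→w @3)
  newymbb → newyabb (sub m→a @5)
  newyabb → newyabu (sub b→u @7)
Edit distance = 5.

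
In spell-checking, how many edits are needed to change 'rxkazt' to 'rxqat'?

Let D[i][j] be the edit distance between the first i characters of 'rxkazt' and the first j characters of 'rxqat', with D[i][0] = i, D[0][j] = j, and D[i][j] = D[i-1][j-1] if the characters match, else 1 + min(D[i-1][j], D[i][j-1], D[i-1][j-1]). Filling the table (rows: prefixes of 'rxkazt', columns: prefixes of 'rxqat'):
     ε  r  x  q  a  t
  ε  0  1  2  3  4  5
  r  1  0  1  2  3  4
  x  2  1  0  1  2  3
  k  3  2  1  1  2  3
  a  4  3  2  2  1  2
  z  5  4  3  3  2  2
  t  6  5  4  4  3  2
The bottom-right entry gives D[6][5] = 2, so no sequence of fewer than 2 edits works. Backtracking through the table gives one optimal edit sequence (2 edits):
  rxkazt → rxqazt (sub k→q @3)
  rxqazt → rxqat (del z @5)
Edit distance = 2.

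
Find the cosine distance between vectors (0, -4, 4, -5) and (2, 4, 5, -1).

With u = (0, -4, 4, -5), v = (2, 4, 5, -1):
u·v = 0·2 + (-4)·4 + 4·5 + (-5)·(-1) = 0 + (-16) + 20 + 5 = 9.
|u| = √(0² + (-4)² + 4² + (-5)²) = √57, |v| = √(2² + 4² + 5² + (-1)²) = √46, so |u||v| = √(57·46) = √2622.
cos θ = (u·v)/(|u||v|) = 9/√2622 ≈ 0.1758
Cosine distance = 1 - cos θ ≈ 1 - 0.1758 = 0.8242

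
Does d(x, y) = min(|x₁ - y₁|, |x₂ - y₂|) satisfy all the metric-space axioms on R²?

No. d fails identity of indiscernibles: take x = (-1, 0) and y = (-1, 6). Then d(x,y) = min(|-1 - (-1)|, |0 - 6|) = min(0, 6) = 0, yet x ≠ y.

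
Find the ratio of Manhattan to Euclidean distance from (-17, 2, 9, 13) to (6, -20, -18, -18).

L1 = |-17 - 6| + |2 - (-20)| + |9 - (-18)| + |13 - (-18)| = 23 + 22 + 27 + 31 = 103
L2 = √(23² + 22² + 27² + 31²) = √2703 ≈ 51.9904
L1 ≥ L2 always (equality iff movement is along one axis); L1 > L2 here.
Ratio L1/L2 = 103/√2703 ≈ 1.9811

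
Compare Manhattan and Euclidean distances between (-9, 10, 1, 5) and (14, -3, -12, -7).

L1 = |-9 - 14| + |10 - (-3)| + |1 - (-12)| + |5 - (-7)| = 23 + 13 + 13 + 12 = 61
L2 = √(23² + 13² + 13² + 12²) = √1011 ≈ 31.7962
L1 ≥ L2 always (equality iff movement is along one axis); L1 > L2 here.
Ratio L1/L2 = 61/√1011 ≈ 1.9185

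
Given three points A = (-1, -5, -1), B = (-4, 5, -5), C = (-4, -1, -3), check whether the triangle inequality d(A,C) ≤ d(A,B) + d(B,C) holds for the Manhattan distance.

d(A,B) = 3 + 10 + 4 = 17, d(B,C) = 0 + 6 + 2 = 8, d(A,C) = 3 + 4 + 2 = 9.
d(A,C) = 9 ≤ 17 + 8 = 25. Triangle inequality is satisfied.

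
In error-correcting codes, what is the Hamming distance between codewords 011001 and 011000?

Differing positions: 6. Hamming distance = 1.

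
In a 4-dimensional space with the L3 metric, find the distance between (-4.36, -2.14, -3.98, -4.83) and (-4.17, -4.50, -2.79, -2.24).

(Σ|x_i - y_i|^3)^(1/3) = (|-4.36 - (-4.17)|^3 + |-2.14 - (-4.5)|^3 + |-3.98 - (-2.79)|^3 + |-4.83 - (-2.24)|^3)^(1/3)
= (0.19^3 + 2.36^3 + 1.19^3 + 2.59^3)^(1/3) ≈ (0.0069 + 13.1443 + 1.6852 + 17.374)^(1/3) = (32.2104)^(1/3) ≈ 3.1817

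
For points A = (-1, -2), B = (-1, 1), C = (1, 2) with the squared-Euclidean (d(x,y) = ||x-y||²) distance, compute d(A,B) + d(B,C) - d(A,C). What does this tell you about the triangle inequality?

d(A,B) = 0² + 3² = 9, d(B,C) = 2² + 1² = 5, d(A,C) = 2² + 4² = 20.
d(A,B) + d(B,C) - d(A,C) = 9 + 5 - 20 = 14 - 20 = -6. This is < 0, so the triangle inequality FAILS for these points (squared-Euclidean is not a metric).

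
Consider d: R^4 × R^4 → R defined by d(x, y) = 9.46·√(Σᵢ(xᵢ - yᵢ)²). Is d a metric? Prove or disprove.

Yes. The L2 (Euclidean) norm induces a metric on R^4, and multiplying a metric by a positive constant 9.46 > 0 preserves all four axioms: non-negativity (9.46·||x-y|| ≥ 0), identity (9.46·||x-y|| = 0 ⟺ ||x-y|| = 0 ⟺ x = y), symmetry (||x-y|| = ||y-x||), and the triangle inequality (9.46·||x-z|| ≤ 9.46·||x-y|| + 9.46·||y-z||). So d is a metric.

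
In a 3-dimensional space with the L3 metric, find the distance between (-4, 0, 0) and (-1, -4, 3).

(Σ|x_i - y_i|^3)^(1/3) = (|-4 - (-1)|^3 + |0 - (-4)|^3 + |0 - 3|^3)^(1/3)
= (3^3 + 4^3 + 3^3)^(1/3) = (27 + 64 + 27)^(1/3) = (118)^(1/3) ≈ 4.9049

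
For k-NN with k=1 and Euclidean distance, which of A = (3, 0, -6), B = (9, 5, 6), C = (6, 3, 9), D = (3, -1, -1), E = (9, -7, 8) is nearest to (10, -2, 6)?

Distances: d(A) ≈ 14.0357, d(B) ≈ 7.0711, d(C) ≈ 7.0711, d(D) ≈ 9.9499, d(E) ≈ 5.4772. Nearest: E = (9, -7, 8) with distance 5.4772.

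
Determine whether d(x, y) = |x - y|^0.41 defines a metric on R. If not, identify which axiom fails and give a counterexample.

Yes. With 0 < p = 0.41 ≤ 1, d(x,y) = |x-y|^0.41 is a metric on R. Non-negativity and symmetry are immediate; |x-y|^0.41 = 0 ⟺ |x-y| = 0 ⟺ x = y. For the triangle inequality, the function t ↦ t^0.41 is subadditive on [0,∞) when p ≤ 1, so |x-z|^0.41 ≤ (|x-y| + |y-z|)^0.41 ≤ |x-y|^0.41 + |y-z|^0.41.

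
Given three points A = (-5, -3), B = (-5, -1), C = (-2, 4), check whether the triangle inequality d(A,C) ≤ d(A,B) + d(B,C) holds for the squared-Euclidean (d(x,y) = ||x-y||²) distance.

d(A,B) = 0² + 2² = 4, d(B,C) = 3² + 5² = 34, d(A,C) = 3² + 7² = 58.
d(A,C) = 58 > 4 + 34 = 38. Triangle inequality is VIOLATED. (Squared-Euclidean is not a metric — this is a counterexample.)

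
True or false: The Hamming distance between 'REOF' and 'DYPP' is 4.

Differing positions: 1, 2, 3, 4. Hamming distance = 4, so the claim is true.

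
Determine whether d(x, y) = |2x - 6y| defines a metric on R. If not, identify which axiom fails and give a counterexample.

No. d fails symmetry: d(7, 8) = |2·7 - 6·8| = |-34| = 34, but d(8, 7) = |2·8 - 6·7| = |-26| = 26. Since 34 ≠ 26, d(x,y) ≠ d(y,x) in general.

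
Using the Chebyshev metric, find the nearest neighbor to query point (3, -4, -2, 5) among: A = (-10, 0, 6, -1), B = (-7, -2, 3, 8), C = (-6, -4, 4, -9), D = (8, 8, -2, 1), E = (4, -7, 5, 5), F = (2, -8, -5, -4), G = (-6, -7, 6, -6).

Distances: d(A) = 13, d(B) = 10, d(C) = 14, d(D) = 12, d(E) = 7, d(F) = 9, d(G) = 11. Nearest: E = (4, -7, 5, 5) with distance 7.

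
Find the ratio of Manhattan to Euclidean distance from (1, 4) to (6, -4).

L1 = |1 - 6| + |4 - (-4)| = 5 + 8 = 13
L2 = √(5² + 8²) = √89 ≈ 9.434
L1 ≥ L2 always (equality iff movement is along one axis); L1 > L2 here.
Ratio L1/L2 = 13/√89 ≈ 1.378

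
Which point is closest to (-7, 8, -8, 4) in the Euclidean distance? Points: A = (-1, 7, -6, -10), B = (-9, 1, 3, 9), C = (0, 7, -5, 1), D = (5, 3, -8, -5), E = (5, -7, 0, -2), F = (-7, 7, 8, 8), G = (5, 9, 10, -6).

Distances: d(A) ≈ 15.3948, d(B) ≈ 14.1067, d(C) ≈ 8.2462, d(D) ≈ 15.8114, d(E) ≈ 21.6564, d(F) ≈ 16.5227, d(G) ≈ 23.8537. Nearest: C = (0, 7, -5, 1) with distance 8.2462.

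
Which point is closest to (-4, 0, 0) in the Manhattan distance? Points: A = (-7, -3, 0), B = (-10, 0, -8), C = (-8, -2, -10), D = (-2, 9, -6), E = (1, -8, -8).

Distances: d(A) = 6, d(B) = 14, d(C) = 16, d(D) = 17, d(E) = 21. Nearest: A = (-7, -3, 0) with distance 6.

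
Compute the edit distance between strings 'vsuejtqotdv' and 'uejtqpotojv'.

Let D[i][j] be the edit distance between the first i characters of 'vsuejtqotdv' and the first j characters of 'uejtqpotojv', with D[i][0] = i, D[0][j] = j, and D[i][j] = D[i-1][j-1] if the characters match, else 1 + min(D[i-1][j], D[i][j-1], D[i-1][j-1]). Filling the table (rows: prefixes of 'vsuejtqotdv', columns: prefixes of 'uejtqpotojv'):
     ε  u  e  j  t  q  p  o  t  o  j  v
  ε  0  1  2  3  4  5  6  7  8  9 10 11
  v  1  1  2  3  4  5  6  7  8  9 10 10
  s  2  2  2  3  4  5  6  7  8  9 10 11
  u  3  2  3  3  4  5  6  7  8  9 10 11
  e  4  3  2  3  4  5  6  7  8  9 10 11
  j  5  4  3  2  3  4  5  6  7  8  9 10
  t  6  5  4  3  2  3  4  5  6  7  8  9
  q  7  6  5  4  3  2  3  4  5  6  7  8
  o  8  7  6  5  4  3  3  3  4  5  6  7
  t  9  8  7  6  5  4  4  4  3  4  5  6
  d 10  9  8  7  6  5  5  5  4  4  5  6
  v 11 10  9  8  7  6  6  6  5  5  5  5
The bottom-right entry gives D[11][11] = 5, so no sequence of fewer than 5 edits works. Backtracking through the table gives one optimal edit sequence (5 edits):
  vsuejtqotdv → suejtqotdv (del v @1)
  suejtqotdv → uejtqotdv (del s @1)
  uejtqotdv → uejtqpotdv (ins p @6)
  uejtqpotdv → uejtqpotodv (ins o @9)
  uejtqpotodv → uejtqpotojv (sub d→j @10)
Edit distance = 5.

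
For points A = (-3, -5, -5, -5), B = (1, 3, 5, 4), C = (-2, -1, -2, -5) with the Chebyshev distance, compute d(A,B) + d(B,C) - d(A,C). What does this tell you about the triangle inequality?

d(A,B) = max(4, 8, 10, 9) = 10, d(B,C) = max(3, 4, 7, 9) = 9, d(A,C) = max(1, 4, 3, 0) = 4.
d(A,B) + d(B,C) - d(A,C) = 10 + 9 - 4 = 19 - 4 = 15. This is ≥ 0, so the triangle inequality holds for these points.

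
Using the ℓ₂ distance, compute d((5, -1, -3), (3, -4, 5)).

(Σ|x_i - y_i|^2)^(1/2) = (|5 - 3|^2 + |-1 - (-4)|^2 + |-3 - 5|^2)^(1/2)
= (2^2 + 3^2 + 8^2)^(1/2) = (4 + 9 + 64)^(1/2) = (77)^(1/2) ≈ 8.775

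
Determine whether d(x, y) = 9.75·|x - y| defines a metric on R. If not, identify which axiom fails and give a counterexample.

Yes. Since |x - y| is a metric on R and 9.75 > 0, the positive scalar multiple 9.75·|x - y| is also a metric: scaling by a positive constant preserves non-negativity, identity (d=0 ⟺ |x-y|=0 ⟺ x=y), symmetry, and the triangle inequality.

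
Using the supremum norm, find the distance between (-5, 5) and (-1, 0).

max(|x_i - y_i|) = max(|-5 - (-1)|, |5 - 0|) = max(4, 5) = 5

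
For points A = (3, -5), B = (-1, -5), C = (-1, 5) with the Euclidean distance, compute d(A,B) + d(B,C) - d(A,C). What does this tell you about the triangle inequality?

d(A,B) = √(4² + 0²) = √16 = 4, d(B,C) = √(0² + 10²) = √100 = 10, d(A,C) = √(4² + 10²) = √116 ≈ 10.7703.
d(A,B) + d(B,C) - d(A,C) = 4 + 10 - 10.7703 = 14 - 10.7703 = 3.2297 (to 4 decimal places). This is ≥ 0, so the triangle inequality holds for these points.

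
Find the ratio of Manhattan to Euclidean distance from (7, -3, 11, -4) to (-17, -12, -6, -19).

L1 = |7 - (-17)| + |-3 - (-12)| + |11 - (-6)| + |-4 - (-19)| = 24 + 9 + 17 + 15 = 65
L2 = √(24² + 9² + 17² + 15²) = √1171 ≈ 34.2199
L1 ≥ L2 always (equality iff movement is along one axis); L1 > L2 here.
Ratio L1/L2 = 65/√1171 ≈ 1.8995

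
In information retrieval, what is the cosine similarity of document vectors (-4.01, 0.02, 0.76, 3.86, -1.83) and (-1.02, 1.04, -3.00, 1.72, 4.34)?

With u = (-4.01, 0.02, 0.76, 3.86, -1.83), v = (-1.02, 1.04, -3.00, 1.72, 4.34):
u·v = (-4.01)·(-1.02) + 0.02·1.04 + 0.76·(-3) + 3.86·1.72 + (-1.83)·4.34 = 4.0902 + 0.0208 + (-2.28) + 6.6392 + (-7.9422) = 0.528.
|u| = √((-4.01)² + 0.02² + 0.76² + 3.86² + (-1.83)²) = √(16.0801 + 0.0004 + 0.5776 + 14.8996 + 3.3489) = √34.9066, |v| = √((-1.02)² + 1.04² + (-3)² + 1.72² + 4.34²) = √(1.0404 + 1.0816 + 9 + 2.9584 + 18.8356) = √32.916.
cos θ = (u·v)/(|u||v|) = 0.528/(√34.9066·√32.916) ≈ 0.0156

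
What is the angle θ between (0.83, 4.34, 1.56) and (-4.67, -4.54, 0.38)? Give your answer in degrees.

With u = (0.83, 4.34, 1.56), v = (-4.67, -4.54, 0.38):
u·v = 0.83·(-4.67) + 4.34·(-4.54) + 1.56·0.38 = (-3.8761) + (-19.7036) + 0.5928 = -22.9869.
|u| = √(0.83² + 4.34² + 1.56²) = √(0.6889 + 18.8356 + 2.4336) = √21.9581, |v| = √((-4.67)² + (-4.54)² + 0.38²) = √(21.8089 + 20.6116 + 0.1444) = √42.5649.
cos θ = (u·v)/(|u||v|) = -22.9869/(√21.9581·√42.5649) ≈ -0.751895
θ = arccos(-0.751895) ≈ 138.75°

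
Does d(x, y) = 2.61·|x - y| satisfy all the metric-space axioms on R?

Yes. Since |x - y| is a metric on R and 2.61 > 0, the positive scalar multiple 2.61·|x - y| is also a metric: scaling by a positive constant preserves non-negativity, identity (d=0 ⟺ |x-y|=0 ⟺ x=y), symmetry, and the triangle inequality.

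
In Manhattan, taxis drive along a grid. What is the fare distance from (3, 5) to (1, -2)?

Σ|x_i - y_i| = |3 - 1| + |5 - (-2)| = 2 + 7 = 9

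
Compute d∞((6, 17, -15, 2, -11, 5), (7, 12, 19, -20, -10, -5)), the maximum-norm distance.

max(|x_i - y_i|) = max(|6 - 7|, |17 - 12|, |-15 - 19|, |2 - (-20)|, |-11 - (-10)|, |5 - (-5)|) = max(1, 5, 34, 22, 1, 10) = 34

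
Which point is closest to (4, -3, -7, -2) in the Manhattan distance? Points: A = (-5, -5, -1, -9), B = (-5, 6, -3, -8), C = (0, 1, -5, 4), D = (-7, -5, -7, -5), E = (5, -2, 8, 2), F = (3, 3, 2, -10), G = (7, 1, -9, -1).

Distances: d(A) = 24, d(B) = 28, d(C) = 16, d(D) = 16, d(E) = 21, d(F) = 24, d(G) = 10. Nearest: G = (7, 1, -9, -1) with distance 10.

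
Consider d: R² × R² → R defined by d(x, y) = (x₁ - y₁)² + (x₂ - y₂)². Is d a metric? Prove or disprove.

No. The squared Euclidean distance fails the triangle inequality. Counterexample: x = (0, 0), y = (3, 5), z = (6, 10). d(x,z) = 6² + 10² = 136, but d(x,y) + d(y,z) = (3² + 5²) + (3² + 5²) = 34 + 34 = 68. Since 136 > 68, the triangle inequality is violated. (Note: √d, the ordinary Euclidean distance, IS a metric.)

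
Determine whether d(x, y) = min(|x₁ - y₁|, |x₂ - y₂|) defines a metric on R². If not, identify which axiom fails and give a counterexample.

No. d fails identity of indiscernibles: take x = (-1, 0) and y = (-1, 3). Then d(x,y) = min(|-1 - (-1)|, |0 - 3|) = min(0, 3) = 0, yet x ≠ y.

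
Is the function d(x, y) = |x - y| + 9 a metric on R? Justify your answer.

No. d fails identity of indiscernibles (specifically d(x,x) = 0): d(-2, -2) = |-2 - (-2)| + 9 = 0 + 9 = 9 ≠ 0.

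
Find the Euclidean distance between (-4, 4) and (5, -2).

√(Σ(x_i - y_i)²) = √((-4 - 5)² + (4 - (-2))²)
= √((-9)² + 6²) = √(81 + 36) = √117 ≈ 10.8167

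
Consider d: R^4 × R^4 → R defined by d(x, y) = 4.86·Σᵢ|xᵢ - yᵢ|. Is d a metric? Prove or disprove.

Yes. The L1 (Manhattan) norm induces a metric on R^4, and multiplying a metric by a positive constant 4.86 > 0 preserves all four axioms: non-negativity (4.86·||x-y|| ≥ 0), identity (4.86·||x-y|| = 0 ⟺ ||x-y|| = 0 ⟺ x = y), symmetry (||x-y|| = ||y-x||), and the triangle inequality (4.86·||x-z|| ≤ 4.86·||x-y|| + 4.86·||y-z||). So d is a metric.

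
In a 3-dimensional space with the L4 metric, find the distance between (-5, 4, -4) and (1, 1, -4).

(Σ|x_i - y_i|^4)^(1/4) = (|-5 - 1|^4 + |4 - 1|^4 + |-4 - (-4)|^4)^(1/4)
= (6^4 + 3^4 + 0^4)^(1/4) = (1296 + 81 + 0)^(1/4) = (1377)^(1/4) ≈ 6.0916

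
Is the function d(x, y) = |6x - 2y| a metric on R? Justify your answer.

No. d fails symmetry: d(5, 3) = |6·5 - 2·3| = |24| = 24, but d(3, 5) = |6·3 - 2·5| = |8| = 8. Since 24 ≠ 8, d(x,y) ≠ d(y,x) in general.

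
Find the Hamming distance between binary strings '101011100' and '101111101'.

Differing positions: 4, 9. Hamming distance = 2.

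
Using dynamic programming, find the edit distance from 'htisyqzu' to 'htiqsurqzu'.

Let D[i][j] be the edit distance between the first i characters of 'htisyqzu' and the first j characters of 'htiqsurqzu', with D[i][0] = i, D[0][j] = j, and D[i][j] = D[i-1][j-1] if the characters match, else 1 + min(D[i-1][j], D[i][j-1], D[i-1][j-1]). Filling the table (rows: prefixes of 'htisyqzu', columns: prefixes of 'htiqsurqzu'):
     ε  h  t  i  q  s  u  r  q  z  u
  ε  0  1  2  3  4  5  6  7  8  9 10
  h  1  0  1  2  3  4  5  6  7  8  9
  t  2  1  0  1  2  3  4  5  6  7  8
  i  3  2  1  0  1  2  3  4  5  6  7
  s  4  3  2  1  1  1  2  3  4  5  6
  y  5  4  3  2  2  2  2  3  4  5  6
  q  6  5  4  3  2  3  3  3  3  4  5
  z  7  6  5  4  3  3  4  4  4  3  4
  u  8  7  6  5  4  4  3  4  5  4  3
The bottom-right entry gives D[8][10] = 3, so no sequence of fewer than 3 edits works. Backtracking through the table gives one optimal edit sequence (3 edits):
  htisyqzu → htiqsyqzu (ins q @4)
  htiqsyqzu → htiqsuyqzu (ins u @6)
  htiqsuyqzu → htiqsurqzu (sub y→r @7)
Edit distance = 3.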